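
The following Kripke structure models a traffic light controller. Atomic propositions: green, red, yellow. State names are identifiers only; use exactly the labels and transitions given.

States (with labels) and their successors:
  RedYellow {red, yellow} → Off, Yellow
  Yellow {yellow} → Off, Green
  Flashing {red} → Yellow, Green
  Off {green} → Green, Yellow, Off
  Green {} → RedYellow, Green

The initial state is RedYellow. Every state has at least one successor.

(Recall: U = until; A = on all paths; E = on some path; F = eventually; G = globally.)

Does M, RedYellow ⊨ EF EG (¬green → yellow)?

Holds

States satisfying EG (¬green → yellow): {RedYellow, Yellow, Off}.
States satisfying EF EG (¬green → yellow): {RedYellow, Yellow, Flashing, Off, Green}.
Some path from RedYellow reaches a state where EG (¬green → yellow) holds.
RedYellow ∈ Sat(EF EG (¬green → yellow)).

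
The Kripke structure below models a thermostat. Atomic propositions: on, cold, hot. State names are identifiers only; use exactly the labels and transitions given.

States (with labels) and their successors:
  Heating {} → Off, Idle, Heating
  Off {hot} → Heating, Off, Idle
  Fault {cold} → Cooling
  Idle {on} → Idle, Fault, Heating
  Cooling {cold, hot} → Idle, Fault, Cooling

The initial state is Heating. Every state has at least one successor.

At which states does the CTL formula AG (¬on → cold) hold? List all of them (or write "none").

none

States satisfying ¬on → cold: {Fault, Idle, Cooling}.
States satisfying AG (¬on → cold): ∅.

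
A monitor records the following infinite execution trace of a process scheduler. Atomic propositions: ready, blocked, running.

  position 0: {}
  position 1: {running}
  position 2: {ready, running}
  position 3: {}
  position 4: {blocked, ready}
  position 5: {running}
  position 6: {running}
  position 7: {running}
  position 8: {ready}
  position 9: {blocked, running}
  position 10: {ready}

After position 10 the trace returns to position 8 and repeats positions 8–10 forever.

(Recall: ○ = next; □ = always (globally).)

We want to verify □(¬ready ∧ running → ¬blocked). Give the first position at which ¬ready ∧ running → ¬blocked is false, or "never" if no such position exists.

Check ¬ready ∧ running → ¬blocked at each position in order: 0 ✓, 1 ✓, 2 ✓, 3 ✓, 4 ✓, 5 ✓, 6 ✓, 7 ✓, 8 ✓.
At position 9 the labels are {blocked, running}, so ¬ready ∧ running → ¬blocked is false there. This is the first violation.

9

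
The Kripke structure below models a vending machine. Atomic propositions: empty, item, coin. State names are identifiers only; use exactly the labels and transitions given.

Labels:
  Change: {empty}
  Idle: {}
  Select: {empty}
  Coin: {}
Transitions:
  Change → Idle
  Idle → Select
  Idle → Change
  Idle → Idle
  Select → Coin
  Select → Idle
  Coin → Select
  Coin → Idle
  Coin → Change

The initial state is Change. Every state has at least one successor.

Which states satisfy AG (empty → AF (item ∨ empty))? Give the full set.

States satisfying empty → AF (item ∨ empty): {Change, Idle, Select, Coin}.
States satisfying AG (empty → AF (item ∨ empty)): {Change, Idle, Select, Coin}.

{Change, Idle, Select, Coin}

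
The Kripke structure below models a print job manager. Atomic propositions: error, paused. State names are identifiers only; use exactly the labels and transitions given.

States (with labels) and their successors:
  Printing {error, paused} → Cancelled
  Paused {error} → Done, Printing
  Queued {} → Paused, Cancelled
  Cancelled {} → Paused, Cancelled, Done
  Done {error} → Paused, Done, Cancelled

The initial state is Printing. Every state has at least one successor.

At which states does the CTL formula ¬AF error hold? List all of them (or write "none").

{Queued, Cancelled}

States satisfying error: {Printing, Paused, Done}.
States satisfying AF error: {Printing, Paused, Done}.
States satisfying ¬AF error: {Queued, Cancelled}.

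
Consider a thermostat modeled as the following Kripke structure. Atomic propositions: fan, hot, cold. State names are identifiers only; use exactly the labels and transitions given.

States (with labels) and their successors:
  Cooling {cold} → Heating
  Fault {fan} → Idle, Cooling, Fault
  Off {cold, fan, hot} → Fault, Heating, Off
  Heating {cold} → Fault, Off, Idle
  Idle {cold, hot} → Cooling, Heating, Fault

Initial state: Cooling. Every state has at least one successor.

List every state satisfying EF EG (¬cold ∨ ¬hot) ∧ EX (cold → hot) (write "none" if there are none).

States satisfying EG (¬cold ∨ ¬hot): {Cooling, Fault, Heating}.
States satisfying EF EG (¬cold ∨ ¬hot): {Cooling, Fault, Off, Heating, Idle}.
States satisfying cold → hot: {Fault, Off, Idle}.
States satisfying EX (cold → hot): {Fault, Off, Heating, Idle}.
States satisfying EF EG (¬cold ∨ ¬hot) ∧ EX (cold → hot): {Fault, Off, Heating, Idle}.

{Fault, Off, Heating, Idle}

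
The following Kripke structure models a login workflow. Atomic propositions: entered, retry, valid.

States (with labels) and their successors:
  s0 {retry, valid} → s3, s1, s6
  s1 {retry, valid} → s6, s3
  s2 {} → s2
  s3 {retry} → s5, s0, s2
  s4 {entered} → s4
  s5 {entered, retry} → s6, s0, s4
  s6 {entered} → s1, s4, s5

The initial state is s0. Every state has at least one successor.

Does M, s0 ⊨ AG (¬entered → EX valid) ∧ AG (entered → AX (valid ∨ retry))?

States satisfying ¬entered → EX valid: {s0, s3, s4, s5, s6}.
States satisfying AG (¬entered → EX valid): {s4}.
States satisfying entered → AX (valid ∨ retry): {s0, s1, s2, s3}.
States satisfying AG (entered → AX (valid ∨ retry)): {s2}.
States satisfying AG (¬entered → EX valid) ∧ AG (entered → AX (valid ∨ retry)): ∅.
s0 ∉ Sat(AG (¬entered → EX valid) ∧ AG (entered → AX (valid ∨ retry))).

No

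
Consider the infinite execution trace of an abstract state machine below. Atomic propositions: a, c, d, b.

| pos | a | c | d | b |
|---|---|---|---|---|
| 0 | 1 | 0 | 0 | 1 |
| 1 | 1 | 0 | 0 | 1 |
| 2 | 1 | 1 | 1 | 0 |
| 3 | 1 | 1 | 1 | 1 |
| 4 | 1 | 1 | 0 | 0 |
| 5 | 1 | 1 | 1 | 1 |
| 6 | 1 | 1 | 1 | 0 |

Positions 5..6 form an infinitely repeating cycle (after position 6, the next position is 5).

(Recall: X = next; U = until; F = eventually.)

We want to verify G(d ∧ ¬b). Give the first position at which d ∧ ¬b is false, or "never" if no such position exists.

At position 0 the labels are {a, b}, so d ∧ ¬b is false there. This is the first violation.

0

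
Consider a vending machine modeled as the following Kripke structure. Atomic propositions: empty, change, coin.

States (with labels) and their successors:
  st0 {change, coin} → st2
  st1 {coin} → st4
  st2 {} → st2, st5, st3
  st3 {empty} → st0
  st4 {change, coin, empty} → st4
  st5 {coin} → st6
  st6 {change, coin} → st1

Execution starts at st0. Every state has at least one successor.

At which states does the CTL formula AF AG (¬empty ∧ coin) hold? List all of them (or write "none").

States satisfying AG (¬empty ∧ coin): ∅.
States satisfying AF AG (¬empty ∧ coin): ∅.

none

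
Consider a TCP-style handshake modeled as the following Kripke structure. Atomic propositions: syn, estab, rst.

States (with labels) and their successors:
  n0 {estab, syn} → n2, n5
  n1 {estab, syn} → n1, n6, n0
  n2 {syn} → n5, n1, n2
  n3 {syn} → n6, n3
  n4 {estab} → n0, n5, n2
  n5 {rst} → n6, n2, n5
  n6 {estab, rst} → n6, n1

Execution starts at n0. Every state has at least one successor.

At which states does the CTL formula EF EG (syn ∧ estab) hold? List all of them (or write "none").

States satisfying EG (syn ∧ estab): {n1}.
States satisfying EF EG (syn ∧ estab): {n0, n1, n2, n3, n4, n5, n6}.

{n0, n1, n2, n3, n4, n5, n6}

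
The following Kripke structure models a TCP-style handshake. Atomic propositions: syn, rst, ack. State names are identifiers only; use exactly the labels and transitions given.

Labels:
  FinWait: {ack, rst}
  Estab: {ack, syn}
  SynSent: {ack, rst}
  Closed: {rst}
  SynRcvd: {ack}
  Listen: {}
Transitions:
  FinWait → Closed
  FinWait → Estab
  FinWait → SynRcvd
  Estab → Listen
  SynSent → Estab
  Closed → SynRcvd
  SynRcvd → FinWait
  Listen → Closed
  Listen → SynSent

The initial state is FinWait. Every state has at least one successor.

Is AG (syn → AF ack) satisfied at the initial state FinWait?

Holds

States satisfying syn → AF ack: {FinWait, Estab, SynSent, Closed, SynRcvd, Listen}.
States satisfying AG (syn → AF ack): {FinWait, Estab, SynSent, Closed, SynRcvd, Listen}.
Every state reachable from FinWait satisfies syn → AF ack.
FinWait ∈ Sat(AG (syn → AF ack)).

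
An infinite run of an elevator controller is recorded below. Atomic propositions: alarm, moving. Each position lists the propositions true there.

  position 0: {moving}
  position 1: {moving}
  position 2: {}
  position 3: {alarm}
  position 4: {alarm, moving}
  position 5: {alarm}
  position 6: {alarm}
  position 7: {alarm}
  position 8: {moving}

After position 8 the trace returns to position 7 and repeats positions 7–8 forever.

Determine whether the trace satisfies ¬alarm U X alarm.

Yes

Walking from position 0: X alarm first holds at position 2, and ¬alarm holds at every earlier position along the way, so ¬alarm U X alarm holds.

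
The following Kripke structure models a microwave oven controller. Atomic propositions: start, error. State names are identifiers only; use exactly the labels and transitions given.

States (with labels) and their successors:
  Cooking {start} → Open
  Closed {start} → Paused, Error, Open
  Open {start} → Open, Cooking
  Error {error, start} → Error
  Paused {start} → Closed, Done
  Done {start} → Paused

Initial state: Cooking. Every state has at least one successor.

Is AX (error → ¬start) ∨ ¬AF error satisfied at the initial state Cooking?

States satisfying error → ¬start: {Cooking, Closed, Open, Paused, Done}.
States satisfying AX (error → ¬start): {Cooking, Open, Paused, Done}.
States satisfying error: {Error}.
States satisfying AF error: {Error}.
States satisfying ¬AF error: {Cooking, Closed, Open, Paused, Done}.
States satisfying AX (error → ¬start) ∨ ¬AF error: {Cooking, Closed, Open, Paused, Done}.
Cooking ∈ Sat(AX (error → ¬start) ∨ ¬AF error).

Yes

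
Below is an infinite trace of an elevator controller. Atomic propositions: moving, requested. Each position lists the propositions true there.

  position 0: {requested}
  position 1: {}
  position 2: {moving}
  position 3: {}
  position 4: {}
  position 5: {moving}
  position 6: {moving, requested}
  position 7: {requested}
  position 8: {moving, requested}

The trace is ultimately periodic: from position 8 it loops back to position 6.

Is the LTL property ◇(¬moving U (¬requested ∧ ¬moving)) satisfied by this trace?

Yes

¬moving U (¬requested ∧ ¬moving) holds at position 0, which is reachable from 0, so ◇(¬moving U (¬requested ∧ ¬moving)) holds.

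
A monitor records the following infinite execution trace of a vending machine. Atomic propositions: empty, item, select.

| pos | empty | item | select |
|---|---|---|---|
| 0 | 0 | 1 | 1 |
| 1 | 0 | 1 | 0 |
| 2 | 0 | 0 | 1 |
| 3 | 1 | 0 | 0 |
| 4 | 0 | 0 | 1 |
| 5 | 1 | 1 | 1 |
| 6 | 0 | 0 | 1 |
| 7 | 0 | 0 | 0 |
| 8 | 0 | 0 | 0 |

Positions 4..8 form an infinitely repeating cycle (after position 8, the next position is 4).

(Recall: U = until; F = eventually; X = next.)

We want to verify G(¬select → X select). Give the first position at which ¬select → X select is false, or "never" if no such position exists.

7

Check ¬select → X select at each position in order: 0 ✓, 1 ✓, 2 ✓, 3 ✓, 4 ✓, 5 ✓, 6 ✓.
At position 7 the labels are {} and the next position 8 has {}, so ¬select → X select is false there. This is the first violation.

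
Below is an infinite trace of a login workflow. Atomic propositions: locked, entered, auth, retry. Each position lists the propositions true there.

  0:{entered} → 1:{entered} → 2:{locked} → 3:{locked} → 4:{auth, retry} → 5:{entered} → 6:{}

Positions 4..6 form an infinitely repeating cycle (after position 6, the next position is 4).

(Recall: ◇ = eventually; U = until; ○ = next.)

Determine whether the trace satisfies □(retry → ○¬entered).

retry → ○¬entered must hold at every position from 0 onward. It fails at position 4, so □(retry → ○¬entered) is false.
Positions where retry holds: 4.
Check ○¬entered at each: 4→fails.

Does not hold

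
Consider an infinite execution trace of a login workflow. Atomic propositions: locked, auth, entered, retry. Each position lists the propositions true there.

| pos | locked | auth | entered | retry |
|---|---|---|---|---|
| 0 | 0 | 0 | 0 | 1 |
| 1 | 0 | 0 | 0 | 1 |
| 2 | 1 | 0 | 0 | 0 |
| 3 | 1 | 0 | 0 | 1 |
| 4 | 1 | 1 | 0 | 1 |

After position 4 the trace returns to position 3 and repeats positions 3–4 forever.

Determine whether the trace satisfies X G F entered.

No

The position after 0 is 1; G F entered is false there.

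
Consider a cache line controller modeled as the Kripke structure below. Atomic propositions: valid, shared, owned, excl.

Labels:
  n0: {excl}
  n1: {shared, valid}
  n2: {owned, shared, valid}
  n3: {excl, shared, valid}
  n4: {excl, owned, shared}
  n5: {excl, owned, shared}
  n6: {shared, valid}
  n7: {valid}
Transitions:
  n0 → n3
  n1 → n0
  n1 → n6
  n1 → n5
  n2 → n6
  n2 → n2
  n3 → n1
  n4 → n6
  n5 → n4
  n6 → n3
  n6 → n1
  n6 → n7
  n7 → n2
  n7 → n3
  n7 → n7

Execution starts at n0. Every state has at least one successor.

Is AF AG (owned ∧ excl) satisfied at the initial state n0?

Violated

States satisfying AG (owned ∧ excl): ∅.
States satisfying AF AG (owned ∧ excl): ∅.
There is a path from n0 along which AG (owned ∧ excl) never holds.
n0 ∉ Sat(AF AG (owned ∧ excl)).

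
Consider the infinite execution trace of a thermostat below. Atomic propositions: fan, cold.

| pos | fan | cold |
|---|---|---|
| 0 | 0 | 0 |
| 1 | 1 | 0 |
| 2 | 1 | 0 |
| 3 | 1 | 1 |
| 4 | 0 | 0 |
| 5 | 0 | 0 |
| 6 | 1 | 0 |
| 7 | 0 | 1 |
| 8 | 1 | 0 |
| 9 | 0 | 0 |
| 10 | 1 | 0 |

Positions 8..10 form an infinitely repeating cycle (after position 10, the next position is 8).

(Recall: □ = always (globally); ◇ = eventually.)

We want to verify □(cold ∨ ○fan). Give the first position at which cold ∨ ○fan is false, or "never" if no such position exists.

Check cold ∨ ○fan at each position in order: 0 ✓, 1 ✓, 2 ✓, 3 ✓.
At position 4 the labels are {} and the next position 5 has {}, so cold ∨ ○fan is false there. This is the first violation.

4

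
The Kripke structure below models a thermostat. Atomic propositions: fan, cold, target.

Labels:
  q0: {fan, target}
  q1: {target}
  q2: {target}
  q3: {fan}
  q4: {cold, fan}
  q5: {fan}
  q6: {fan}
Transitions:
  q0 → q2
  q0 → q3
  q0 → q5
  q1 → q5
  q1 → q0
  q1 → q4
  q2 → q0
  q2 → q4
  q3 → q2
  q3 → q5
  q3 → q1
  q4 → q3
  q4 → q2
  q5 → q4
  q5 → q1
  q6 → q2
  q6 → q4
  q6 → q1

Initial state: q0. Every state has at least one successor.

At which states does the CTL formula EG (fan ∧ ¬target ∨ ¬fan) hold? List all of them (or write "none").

{q1, q2, q3, q4, q5, q6}

States satisfying fan ∧ ¬target ∨ ¬fan: {q1, q2, q3, q4, q5, q6}.
States satisfying EG (fan ∧ ¬target ∨ ¬fan): {q1, q2, q3, q4, q5, q6}.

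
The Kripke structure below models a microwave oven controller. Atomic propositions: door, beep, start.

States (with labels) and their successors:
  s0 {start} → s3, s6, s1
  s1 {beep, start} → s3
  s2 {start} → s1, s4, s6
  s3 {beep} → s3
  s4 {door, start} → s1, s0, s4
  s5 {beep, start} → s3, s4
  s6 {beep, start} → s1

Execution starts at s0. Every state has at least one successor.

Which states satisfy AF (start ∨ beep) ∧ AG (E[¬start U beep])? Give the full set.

States satisfying start ∨ beep: {s0, s1, s2, s3, s4, s5, s6}.
States satisfying AF (start ∨ beep): {s0, s1, s2, s3, s4, s5, s6}.
States satisfying E[¬start U beep]: {s1, s3, s5, s6}.
States satisfying AG (E[¬start U beep]): {s1, s3, s6}.
States satisfying AF (start ∨ beep) ∧ AG (E[¬start U beep]): {s1, s3, s6}.

{s1, s3, s6}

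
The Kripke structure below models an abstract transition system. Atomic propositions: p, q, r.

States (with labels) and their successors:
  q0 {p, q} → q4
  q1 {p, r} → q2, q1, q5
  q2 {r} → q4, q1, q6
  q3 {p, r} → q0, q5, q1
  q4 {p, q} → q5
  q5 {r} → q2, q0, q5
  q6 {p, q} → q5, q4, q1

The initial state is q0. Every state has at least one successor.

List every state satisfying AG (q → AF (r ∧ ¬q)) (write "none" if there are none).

{q0, q1, q2, q3, q4, q5, q6}

States satisfying q → AF (r ∧ ¬q): {q0, q1, q2, q3, q4, q5, q6}.
States satisfying AG (q → AF (r ∧ ¬q)): {q0, q1, q2, q3, q4, q5, q6}.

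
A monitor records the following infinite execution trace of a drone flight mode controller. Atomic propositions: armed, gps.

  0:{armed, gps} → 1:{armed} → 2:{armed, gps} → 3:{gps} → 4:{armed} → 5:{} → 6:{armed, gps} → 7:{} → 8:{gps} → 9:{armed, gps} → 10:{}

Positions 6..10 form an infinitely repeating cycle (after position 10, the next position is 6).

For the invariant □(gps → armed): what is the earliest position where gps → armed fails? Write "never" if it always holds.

3

Check gps → armed at each position in order: 0 ✓, 1 ✓, 2 ✓.
At position 3 the labels are {gps}, so gps → armed is false there. This is the first violation.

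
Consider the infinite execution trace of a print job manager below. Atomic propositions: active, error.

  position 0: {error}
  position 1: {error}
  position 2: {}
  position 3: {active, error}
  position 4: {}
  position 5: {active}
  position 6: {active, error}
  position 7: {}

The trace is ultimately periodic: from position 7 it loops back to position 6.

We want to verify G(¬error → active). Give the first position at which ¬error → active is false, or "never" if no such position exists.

Check ¬error → active at each position in order: 0 ✓, 1 ✓.
At position 2 the labels are {}, so ¬error → active is false there. This is the first violation.

2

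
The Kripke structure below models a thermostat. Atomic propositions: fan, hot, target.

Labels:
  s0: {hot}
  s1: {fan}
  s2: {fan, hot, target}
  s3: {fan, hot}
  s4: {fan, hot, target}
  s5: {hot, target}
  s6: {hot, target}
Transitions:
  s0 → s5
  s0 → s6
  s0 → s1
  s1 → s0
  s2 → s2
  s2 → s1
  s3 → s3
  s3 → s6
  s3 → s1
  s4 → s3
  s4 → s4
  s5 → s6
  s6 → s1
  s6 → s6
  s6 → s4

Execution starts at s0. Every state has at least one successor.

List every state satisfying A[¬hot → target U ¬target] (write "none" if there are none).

States satisfying ¬hot → target: {s0, s2, s3, s4, s5, s6}.
States satisfying ¬target: {s0, s1, s3}.
States satisfying A[¬hot → target U ¬target]: {s0, s1, s3}.

{s0, s1, s3}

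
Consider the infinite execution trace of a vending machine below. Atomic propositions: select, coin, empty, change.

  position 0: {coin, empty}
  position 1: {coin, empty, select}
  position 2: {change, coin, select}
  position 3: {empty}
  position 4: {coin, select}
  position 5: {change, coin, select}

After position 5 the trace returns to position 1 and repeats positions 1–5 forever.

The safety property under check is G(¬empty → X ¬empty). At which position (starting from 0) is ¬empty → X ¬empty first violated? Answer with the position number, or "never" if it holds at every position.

2

Check ¬empty → X ¬empty at each position in order: 0 ✓, 1 ✓.
At position 2 the labels are {change, coin, select} and the next position 3 has {empty}, so ¬empty → X ¬empty is false there. This is the first violation.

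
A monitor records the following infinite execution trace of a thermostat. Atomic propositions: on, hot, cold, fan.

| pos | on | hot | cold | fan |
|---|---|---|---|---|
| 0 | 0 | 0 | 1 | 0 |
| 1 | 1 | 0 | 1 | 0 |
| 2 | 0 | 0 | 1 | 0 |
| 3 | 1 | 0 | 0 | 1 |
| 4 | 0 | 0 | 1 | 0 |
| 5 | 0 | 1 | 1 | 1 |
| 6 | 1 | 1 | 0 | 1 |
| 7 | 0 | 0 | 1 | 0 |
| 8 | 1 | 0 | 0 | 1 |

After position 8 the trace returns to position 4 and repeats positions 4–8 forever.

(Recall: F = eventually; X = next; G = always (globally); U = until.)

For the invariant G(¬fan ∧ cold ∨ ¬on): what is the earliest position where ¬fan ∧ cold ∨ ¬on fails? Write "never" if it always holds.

Check ¬fan ∧ cold ∨ ¬on at each position in order: 0 ✓, 1 ✓, 2 ✓.
At position 3 the labels are {fan, on}, so ¬fan ∧ cold ∨ ¬on is false there. This is the first violation.

3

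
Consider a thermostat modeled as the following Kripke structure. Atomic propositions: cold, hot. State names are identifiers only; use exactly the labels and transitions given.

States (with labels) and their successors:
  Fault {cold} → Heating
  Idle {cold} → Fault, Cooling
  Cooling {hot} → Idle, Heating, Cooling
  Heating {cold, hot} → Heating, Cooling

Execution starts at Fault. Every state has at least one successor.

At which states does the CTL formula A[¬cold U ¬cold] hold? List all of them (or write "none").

States satisfying ¬cold: {Cooling}.
States satisfying A[¬cold U ¬cold]: {Cooling}.

{Cooling}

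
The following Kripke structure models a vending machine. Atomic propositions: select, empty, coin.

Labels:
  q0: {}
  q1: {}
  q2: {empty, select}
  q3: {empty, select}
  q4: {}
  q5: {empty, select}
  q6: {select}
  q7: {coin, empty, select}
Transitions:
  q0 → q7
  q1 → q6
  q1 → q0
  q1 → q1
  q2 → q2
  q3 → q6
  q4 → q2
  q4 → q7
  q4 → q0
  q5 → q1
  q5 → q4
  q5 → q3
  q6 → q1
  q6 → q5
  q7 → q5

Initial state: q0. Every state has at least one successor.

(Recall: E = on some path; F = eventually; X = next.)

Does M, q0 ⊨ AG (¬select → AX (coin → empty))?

States satisfying ¬select → AX (coin → empty): {q0, q1, q2, q3, q4, q5, q6, q7}.
States satisfying AG (¬select → AX (coin → empty)): {q0, q1, q2, q3, q4, q5, q6, q7}.
Every state reachable from q0 satisfies ¬select → AX (coin → empty).
q0 ∈ Sat(AG (¬select → AX (coin → empty))).

Yes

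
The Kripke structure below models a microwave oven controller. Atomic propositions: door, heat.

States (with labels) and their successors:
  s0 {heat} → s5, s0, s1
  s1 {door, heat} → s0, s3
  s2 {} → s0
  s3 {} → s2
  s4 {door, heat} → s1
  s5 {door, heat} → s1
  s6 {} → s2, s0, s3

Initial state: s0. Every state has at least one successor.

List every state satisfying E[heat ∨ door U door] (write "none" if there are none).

States satisfying heat ∨ door: {s0, s1, s4, s5}.
States satisfying door: {s1, s4, s5}.
States satisfying E[heat ∨ door U door]: {s0, s1, s4, s5}.

{s0, s1, s4, s5}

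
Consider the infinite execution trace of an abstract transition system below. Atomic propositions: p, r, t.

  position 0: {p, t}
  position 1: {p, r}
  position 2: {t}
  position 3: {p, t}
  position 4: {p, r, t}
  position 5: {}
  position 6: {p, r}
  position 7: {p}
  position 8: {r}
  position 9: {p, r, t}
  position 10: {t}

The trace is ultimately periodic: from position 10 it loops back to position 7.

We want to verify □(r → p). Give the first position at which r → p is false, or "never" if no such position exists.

Check r → p at each position in order: 0 ✓, 1 ✓, 2 ✓, 3 ✓, 4 ✓, 5 ✓, 6 ✓, 7 ✓.
At position 8 the labels are {r}, so r → p is false there. This is the first violation.

8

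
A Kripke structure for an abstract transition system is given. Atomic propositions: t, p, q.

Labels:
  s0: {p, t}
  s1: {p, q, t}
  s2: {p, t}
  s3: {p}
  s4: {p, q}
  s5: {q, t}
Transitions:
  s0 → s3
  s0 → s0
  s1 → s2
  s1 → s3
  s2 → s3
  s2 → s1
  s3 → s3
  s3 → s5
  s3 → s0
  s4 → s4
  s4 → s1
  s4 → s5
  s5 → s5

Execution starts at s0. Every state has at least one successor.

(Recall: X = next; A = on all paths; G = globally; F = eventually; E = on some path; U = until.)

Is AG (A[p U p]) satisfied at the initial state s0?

States satisfying A[p U p]: {s0, s1, s2, s3, s4}.
States satisfying AG (A[p U p]): ∅.
s5 is reachable from s0 and violates A[p U p], so AG fails at s0.
s0 ∉ Sat(AG (A[p U p])).

Violated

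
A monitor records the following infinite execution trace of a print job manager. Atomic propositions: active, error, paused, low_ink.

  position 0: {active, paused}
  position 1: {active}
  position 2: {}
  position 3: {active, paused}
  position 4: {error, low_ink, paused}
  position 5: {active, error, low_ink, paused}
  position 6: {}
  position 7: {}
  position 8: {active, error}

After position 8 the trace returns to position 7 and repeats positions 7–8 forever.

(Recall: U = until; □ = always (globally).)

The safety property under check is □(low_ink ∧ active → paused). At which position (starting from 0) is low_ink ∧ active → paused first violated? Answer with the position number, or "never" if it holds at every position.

low_ink ∧ active → paused holds at every position 0..8, and those are all the positions the trace ever visits, so the invariant □(low_ink ∧ active → paused) is never violated.

never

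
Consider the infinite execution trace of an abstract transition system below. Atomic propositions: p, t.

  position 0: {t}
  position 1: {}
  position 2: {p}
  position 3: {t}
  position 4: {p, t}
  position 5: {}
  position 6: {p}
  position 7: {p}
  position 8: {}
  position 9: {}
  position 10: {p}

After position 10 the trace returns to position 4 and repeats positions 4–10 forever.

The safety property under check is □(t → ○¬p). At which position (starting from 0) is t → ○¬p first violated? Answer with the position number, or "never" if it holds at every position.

Check t → ○¬p at each position in order: 0 ✓, 1 ✓, 2 ✓.
At position 3 the labels are {t} and the next position 4 has {p, t}, so t → ○¬p is false there. This is the first violation.

3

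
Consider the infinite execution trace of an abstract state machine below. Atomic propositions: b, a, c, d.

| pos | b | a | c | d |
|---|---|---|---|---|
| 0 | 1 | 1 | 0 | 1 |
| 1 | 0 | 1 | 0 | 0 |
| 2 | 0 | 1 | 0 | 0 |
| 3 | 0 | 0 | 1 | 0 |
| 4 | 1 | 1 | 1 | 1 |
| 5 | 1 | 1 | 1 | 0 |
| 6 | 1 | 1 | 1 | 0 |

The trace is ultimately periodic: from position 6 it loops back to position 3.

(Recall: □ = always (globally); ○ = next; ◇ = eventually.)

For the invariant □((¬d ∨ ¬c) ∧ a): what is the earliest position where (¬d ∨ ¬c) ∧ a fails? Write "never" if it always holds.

3

Check (¬d ∨ ¬c) ∧ a at each position in order: 0 ✓, 1 ✓, 2 ✓.
At position 3 the labels are {c}, so (¬d ∨ ¬c) ∧ a is false there. This is the first violation.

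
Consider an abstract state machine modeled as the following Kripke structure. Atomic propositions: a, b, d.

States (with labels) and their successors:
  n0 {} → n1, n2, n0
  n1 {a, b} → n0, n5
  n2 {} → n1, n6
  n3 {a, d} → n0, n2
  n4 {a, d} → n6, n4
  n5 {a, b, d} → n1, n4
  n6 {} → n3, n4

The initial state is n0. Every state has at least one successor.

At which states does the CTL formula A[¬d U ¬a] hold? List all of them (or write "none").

{n0, n2, n6}

States satisfying ¬d: {n0, n1, n2, n6}.
States satisfying ¬a: {n0, n2, n6}.
States satisfying A[¬d U ¬a]: {n0, n2, n6}.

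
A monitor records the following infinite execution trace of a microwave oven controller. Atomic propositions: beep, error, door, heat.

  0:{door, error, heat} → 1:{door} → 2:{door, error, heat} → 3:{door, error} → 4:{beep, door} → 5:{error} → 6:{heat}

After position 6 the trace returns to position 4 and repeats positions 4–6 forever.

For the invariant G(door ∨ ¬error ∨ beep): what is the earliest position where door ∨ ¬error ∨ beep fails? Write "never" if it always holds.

5

Check door ∨ ¬error ∨ beep at each position in order: 0 ✓, 1 ✓, 2 ✓, 3 ✓, 4 ✓.
At position 5 the labels are {error}, so door ∨ ¬error ∨ beep is false there. This is the first violation.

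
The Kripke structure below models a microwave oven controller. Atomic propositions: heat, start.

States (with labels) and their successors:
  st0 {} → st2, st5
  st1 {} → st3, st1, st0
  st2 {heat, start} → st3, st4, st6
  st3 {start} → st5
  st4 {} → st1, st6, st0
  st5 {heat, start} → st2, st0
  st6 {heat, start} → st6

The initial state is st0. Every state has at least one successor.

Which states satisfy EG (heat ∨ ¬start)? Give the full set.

{st0, st1, st2, st4, st5, st6}

States satisfying heat ∨ ¬start: {st0, st1, st2, st4, st5, st6}.
States satisfying EG (heat ∨ ¬start): {st0, st1, st2, st4, st5, st6}.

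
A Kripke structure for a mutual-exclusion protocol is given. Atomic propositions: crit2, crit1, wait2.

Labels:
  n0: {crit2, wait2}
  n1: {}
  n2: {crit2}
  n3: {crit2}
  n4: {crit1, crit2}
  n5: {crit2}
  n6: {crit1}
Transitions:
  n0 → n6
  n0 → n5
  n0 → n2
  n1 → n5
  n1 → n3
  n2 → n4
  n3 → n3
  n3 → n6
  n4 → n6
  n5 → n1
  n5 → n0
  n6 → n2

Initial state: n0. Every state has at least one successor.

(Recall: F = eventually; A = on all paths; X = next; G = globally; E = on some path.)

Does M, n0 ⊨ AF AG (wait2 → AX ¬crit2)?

Violated

States satisfying AG (wait2 → AX ¬crit2): {n2, n3, n4, n6}.
States satisfying AF AG (wait2 → AX ¬crit2): {n2, n3, n4, n6}.
There is a path from n0 along which AG (wait2 → AX ¬crit2) never holds.
n0 ∉ Sat(AF AG (wait2 → AX ¬crit2)).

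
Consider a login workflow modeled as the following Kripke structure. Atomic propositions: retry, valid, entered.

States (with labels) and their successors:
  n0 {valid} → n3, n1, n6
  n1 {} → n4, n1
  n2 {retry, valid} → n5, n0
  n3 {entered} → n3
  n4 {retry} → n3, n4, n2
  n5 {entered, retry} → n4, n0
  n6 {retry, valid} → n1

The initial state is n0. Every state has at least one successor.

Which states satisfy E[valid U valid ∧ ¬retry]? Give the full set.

States satisfying valid: {n0, n2, n6}.
States satisfying valid ∧ ¬retry: {n0}.
States satisfying E[valid U valid ∧ ¬retry]: {n0, n2}.

{n0, n2}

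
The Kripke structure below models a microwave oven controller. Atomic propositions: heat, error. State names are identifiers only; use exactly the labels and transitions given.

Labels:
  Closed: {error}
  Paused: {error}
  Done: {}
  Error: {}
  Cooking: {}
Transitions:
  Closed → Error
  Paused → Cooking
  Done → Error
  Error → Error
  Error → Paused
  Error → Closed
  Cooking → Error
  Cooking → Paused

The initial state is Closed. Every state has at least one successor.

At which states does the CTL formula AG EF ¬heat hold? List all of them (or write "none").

{Closed, Paused, Done, Error, Cooking}

States satisfying EF ¬heat: {Closed, Paused, Done, Error, Cooking}.
States satisfying AG EF ¬heat: {Closed, Paused, Done, Error, Cooking}.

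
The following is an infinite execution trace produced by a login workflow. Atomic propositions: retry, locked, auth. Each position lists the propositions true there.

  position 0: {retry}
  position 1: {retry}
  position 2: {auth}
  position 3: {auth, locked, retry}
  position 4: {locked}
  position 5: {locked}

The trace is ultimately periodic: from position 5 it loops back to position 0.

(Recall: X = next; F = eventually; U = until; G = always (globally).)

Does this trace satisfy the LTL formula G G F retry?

G F retry holds at every position 0..5, and those are all positions ever visited, so G G F retry holds.

Holds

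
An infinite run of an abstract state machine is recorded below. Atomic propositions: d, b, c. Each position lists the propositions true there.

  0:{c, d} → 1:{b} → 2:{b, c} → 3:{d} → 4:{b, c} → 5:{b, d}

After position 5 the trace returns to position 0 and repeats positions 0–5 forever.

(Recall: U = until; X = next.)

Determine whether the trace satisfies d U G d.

Walking from position 0: at position 1, G d has not yet held and d fails, so d U G d is false.

No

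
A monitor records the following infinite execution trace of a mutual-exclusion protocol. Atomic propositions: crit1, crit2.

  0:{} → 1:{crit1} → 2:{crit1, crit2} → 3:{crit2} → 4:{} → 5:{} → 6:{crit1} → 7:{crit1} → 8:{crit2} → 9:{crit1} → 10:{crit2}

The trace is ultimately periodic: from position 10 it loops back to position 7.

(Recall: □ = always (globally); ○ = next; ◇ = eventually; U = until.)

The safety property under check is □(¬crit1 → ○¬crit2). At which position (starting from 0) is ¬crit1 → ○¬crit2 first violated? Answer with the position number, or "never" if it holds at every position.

never

¬crit1 → ○¬crit2 holds at every position 0..10, and those are all the positions the trace ever visits, so the invariant □(¬crit1 → ○¬crit2) is never violated.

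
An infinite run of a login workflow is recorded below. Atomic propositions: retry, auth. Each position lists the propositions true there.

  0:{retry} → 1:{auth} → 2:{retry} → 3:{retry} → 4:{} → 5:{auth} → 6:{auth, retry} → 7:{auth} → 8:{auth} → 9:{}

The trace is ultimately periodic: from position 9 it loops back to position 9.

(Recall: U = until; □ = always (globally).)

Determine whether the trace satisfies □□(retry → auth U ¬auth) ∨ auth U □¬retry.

Satisfied

□(retry → auth U ¬auth) holds at every position 0..9, and those are all positions ever visited, so □□(retry → auth U ¬auth) holds.
Walking from position 0: at position 0, □¬retry has not yet held and auth fails, so auth U □¬retry is false.
At position 0: □□(retry → auth U ¬auth) is true; auth U □¬retry is false; so □□(retry → auth U ¬auth) ∨ auth U □¬retry is true.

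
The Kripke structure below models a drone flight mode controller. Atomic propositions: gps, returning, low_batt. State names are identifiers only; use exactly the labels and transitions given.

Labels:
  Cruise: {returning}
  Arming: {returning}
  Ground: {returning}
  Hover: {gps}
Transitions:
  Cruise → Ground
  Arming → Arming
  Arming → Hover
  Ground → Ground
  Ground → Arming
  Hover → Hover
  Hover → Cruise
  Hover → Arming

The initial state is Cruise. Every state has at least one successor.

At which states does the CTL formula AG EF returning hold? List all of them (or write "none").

States satisfying EF returning: {Cruise, Arming, Ground, Hover}.
States satisfying AG EF returning: {Cruise, Arming, Ground, Hover}.

{Cruise, Arming, Ground, Hover}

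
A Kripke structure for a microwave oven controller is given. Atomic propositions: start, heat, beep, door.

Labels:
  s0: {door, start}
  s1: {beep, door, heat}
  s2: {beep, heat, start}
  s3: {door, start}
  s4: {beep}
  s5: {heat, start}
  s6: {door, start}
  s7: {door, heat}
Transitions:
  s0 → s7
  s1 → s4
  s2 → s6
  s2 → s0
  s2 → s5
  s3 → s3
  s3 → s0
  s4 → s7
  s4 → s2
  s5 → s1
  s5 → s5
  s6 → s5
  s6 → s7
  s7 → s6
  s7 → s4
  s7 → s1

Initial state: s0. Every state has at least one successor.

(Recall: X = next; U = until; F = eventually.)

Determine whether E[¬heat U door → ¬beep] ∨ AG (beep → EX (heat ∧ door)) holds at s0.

States satisfying ¬heat: {s0, s3, s4, s6}.
States satisfying door → ¬beep: {s0, s2, s3, s4, s5, s6, s7}.
States satisfying E[¬heat U door → ¬beep]: {s0, s2, s3, s4, s5, s6, s7}.
States satisfying beep → EX (heat ∧ door): {s0, s3, s4, s5, s6, s7}.
States satisfying AG (beep → EX (heat ∧ door)): ∅.
States satisfying E[¬heat U door → ¬beep] ∨ AG (beep → EX (heat ∧ door)): {s0, s2, s3, s4, s5, s6, s7}.
s0 ∈ Sat(E[¬heat U door → ¬beep] ∨ AG (beep → EX (heat ∧ door))).

Satisfied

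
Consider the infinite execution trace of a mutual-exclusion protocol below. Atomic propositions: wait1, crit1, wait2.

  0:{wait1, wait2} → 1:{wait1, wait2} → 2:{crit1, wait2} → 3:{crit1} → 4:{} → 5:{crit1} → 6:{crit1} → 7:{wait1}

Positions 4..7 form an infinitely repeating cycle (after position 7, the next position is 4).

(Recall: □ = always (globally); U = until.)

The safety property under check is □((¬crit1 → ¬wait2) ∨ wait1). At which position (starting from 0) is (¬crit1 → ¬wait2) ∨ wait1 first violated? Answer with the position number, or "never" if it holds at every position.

never

(¬crit1 → ¬wait2) ∨ wait1 holds at every position 0..7, and those are all the positions the trace ever visits, so the invariant □((¬crit1 → ¬wait2) ∨ wait1) is never violated.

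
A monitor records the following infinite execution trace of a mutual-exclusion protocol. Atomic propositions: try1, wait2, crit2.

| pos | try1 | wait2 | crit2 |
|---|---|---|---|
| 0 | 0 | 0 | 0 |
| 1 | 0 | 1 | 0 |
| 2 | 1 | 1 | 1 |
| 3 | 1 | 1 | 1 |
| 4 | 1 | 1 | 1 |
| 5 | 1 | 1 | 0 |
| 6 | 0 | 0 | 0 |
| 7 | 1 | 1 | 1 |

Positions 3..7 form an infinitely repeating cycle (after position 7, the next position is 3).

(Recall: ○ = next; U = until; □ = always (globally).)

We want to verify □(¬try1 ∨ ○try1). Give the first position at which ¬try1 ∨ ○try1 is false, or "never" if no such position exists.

Check ¬try1 ∨ ○try1 at each position in order: 0 ✓, 1 ✓, 2 ✓, 3 ✓, 4 ✓.
At position 5 the labels are {try1, wait2} and the next position 6 has {}, so ¬try1 ∨ ○try1 is false there. This is the first violation.

5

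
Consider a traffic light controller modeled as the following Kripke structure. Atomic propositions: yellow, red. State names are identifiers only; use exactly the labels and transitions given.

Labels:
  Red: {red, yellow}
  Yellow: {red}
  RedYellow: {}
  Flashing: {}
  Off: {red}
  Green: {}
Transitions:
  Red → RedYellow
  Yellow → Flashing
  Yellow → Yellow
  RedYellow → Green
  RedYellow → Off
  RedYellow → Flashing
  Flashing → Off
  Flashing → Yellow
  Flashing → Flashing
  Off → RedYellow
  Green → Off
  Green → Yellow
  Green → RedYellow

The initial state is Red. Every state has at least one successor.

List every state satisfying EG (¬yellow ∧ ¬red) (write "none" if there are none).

States satisfying ¬yellow ∧ ¬red: {RedYellow, Flashing, Green}.
States satisfying EG (¬yellow ∧ ¬red): {RedYellow, Flashing, Green}.

{RedYellow, Flashing, Green}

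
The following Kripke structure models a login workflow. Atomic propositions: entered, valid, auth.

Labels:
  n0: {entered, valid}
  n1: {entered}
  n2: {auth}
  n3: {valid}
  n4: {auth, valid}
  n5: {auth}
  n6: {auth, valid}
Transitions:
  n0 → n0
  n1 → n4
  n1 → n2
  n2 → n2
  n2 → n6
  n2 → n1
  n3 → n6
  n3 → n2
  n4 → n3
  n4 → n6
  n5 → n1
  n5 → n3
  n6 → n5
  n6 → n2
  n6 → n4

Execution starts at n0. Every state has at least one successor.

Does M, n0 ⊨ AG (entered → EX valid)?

Holds

States satisfying entered → EX valid: {n0, n1, n2, n3, n4, n5, n6}.
States satisfying AG (entered → EX valid): {n0, n1, n2, n3, n4, n5, n6}.
Every state reachable from n0 satisfies entered → EX valid.
n0 ∈ Sat(AG (entered → EX valid)).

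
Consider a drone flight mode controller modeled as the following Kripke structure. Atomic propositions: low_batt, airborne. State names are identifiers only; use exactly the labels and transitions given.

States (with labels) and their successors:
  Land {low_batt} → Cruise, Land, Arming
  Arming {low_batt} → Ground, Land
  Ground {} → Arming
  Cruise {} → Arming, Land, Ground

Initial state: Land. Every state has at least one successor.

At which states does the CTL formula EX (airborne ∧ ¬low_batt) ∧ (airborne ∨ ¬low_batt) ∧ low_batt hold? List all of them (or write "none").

none

States satisfying airborne ∧ ¬low_batt: ∅.
States satisfying EX (airborne ∧ ¬low_batt): ∅.
States satisfying ¬low_batt: {Ground, Cruise}.
States satisfying airborne ∨ ¬low_batt: {Ground, Cruise}.
States satisfying (airborne ∨ ¬low_batt) ∧ low_batt: ∅.
States satisfying EX (airborne ∧ ¬low_batt) ∧ (airborne ∨ ¬low_batt) ∧ low_batt: ∅.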